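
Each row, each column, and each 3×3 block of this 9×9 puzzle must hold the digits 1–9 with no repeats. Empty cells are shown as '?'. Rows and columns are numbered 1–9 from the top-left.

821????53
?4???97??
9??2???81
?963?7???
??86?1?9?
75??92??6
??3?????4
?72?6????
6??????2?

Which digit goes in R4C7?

2

R2C3 = 5 (sole candidate).
R2C8 = 6 (sole candidate).
R2C9 = 2 (sole candidate).
R3C3 = 7 (sole candidate).
R3C7 = 4 (sole candidate).
R5C2 = 3 (sole candidate).
R6C3 = 4 (sole candidate).
R6C4 = 8 (sole candidate).
R9C3 = 9 (sole candidate).
R1C7 = 9 (sole candidate).
R2C1 = 3 (sole candidate).
R2C4 = 1 (sole candidate).
R2C5 = 8 (sole candidate).
R3C2 = 6 (sole candidate).
R5C1 = 2 (sole candidate).
R5C7 = 5 (sole candidate).
R5C9 = 7 (sole candidate).
R4C1 = 1 (sole candidate).
R4C8 = 4 (sole candidate).
R4C9 = 8 (sole candidate).
R5C5 = 4 (sole candidate).
R7C1 = 5 (sole candidate).
R7C6 = 8 (sole candidate).
R8C1 = 4 (sole candidate).
R9C9 = 5 (sole candidate).
R1C5 = 7 (sole candidate).
R4C5 = 5 (sole candidate).
R4C7 = 2: row 4 has {1,3,4,5,6,7,8,9}; col 7 has {4,5,7,9}; box has {4,5,6,7,8,9} → only 2 remains.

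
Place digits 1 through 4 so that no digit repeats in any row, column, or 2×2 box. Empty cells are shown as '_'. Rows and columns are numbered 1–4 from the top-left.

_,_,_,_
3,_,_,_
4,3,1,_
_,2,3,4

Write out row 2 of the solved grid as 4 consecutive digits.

3421

R3C4 = 2: row 3 has {1,3,4}; col 4 has {4}; box has {1,3,4} → only 2 remains.
R4C1 = 1: row 4 has {2,3,4}; col 1 has {3,4}; box has {2,3,4} → only 1 remains.
R1C1 = 2: row 1 has {}; col 1 has {1,3,4}; box has {3} → only 2 remains.
R1C3 = 4: row 1 has {2}; col 3 has {1,3}; box has {} → only 4 remains.
R2C3 = 2: row 2 has {3}; col 3 has {1,3,4}; box has {4} → only 2 remains.
R2C4 = 1: row 2 has {2,3}; col 4 has {2,4}; box has {2,4} → only 1 remains.
R1C2 = 1: row 1 has {2,4}; col 2 has {2,3}; box has {2,3} → only 1 remains.
R1C4 = 3: row 1 has {1,2,4}; col 4 has {1,2,4}; box has {1,2,4} → only 3 remains.
R2C2 = 4: row 2 has {1,2,3}; col 2 has {1,2,3}; box has {1,2,3} → only 4 remains.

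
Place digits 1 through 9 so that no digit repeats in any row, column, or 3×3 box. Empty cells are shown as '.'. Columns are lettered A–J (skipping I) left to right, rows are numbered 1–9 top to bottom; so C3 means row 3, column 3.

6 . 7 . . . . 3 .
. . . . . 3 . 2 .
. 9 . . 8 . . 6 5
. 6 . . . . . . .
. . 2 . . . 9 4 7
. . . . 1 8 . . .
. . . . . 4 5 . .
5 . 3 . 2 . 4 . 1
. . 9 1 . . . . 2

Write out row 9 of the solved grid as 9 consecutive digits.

H6 = 5: row 6 has {1,8}; col 8 has {2,3,4,6}; box has {4,7,9} → only 5 remains.
C6 = 4: row 6 has {1,5,8}; col 3 has {2,3,7,9}; box has {2,6} → only 4 remains.
C3 = 1: row 3 has {5,6,8,9}; col 3 has {2,3,4,7,9}; box has {6,7,9} → only 1 remains.
G3 = 7: row 3 has {1,5,6,8,9}; col 7 has {4,5,9}; box has {2,3,5,6} → only 7 remains.
F3 = 2: row 3 has {1,5,6,7,8,9}; col 6 has {3,4,8}; box has {3,8} → only 2 remains.
D3 = 4: row 3 has {1,2,5,6,7,8,9}; col 4 has {1}; box has {2,3,8} → only 4 remains.
A3 = 3: row 3 has {1,2,4,5,6,7,8,9}; col 1 has {5,6}; box has {1,6,7,9} → only 3 remains.
B1 = 2: in row 1, 2 can only go here (every other open cell in that row sees a 2).
J1 = 4: in row 1, 4 can only go here (every other open cell in that row sees a 4).
G1 = 8: in row 1, 8 can only go here (every other open cell in that row sees an 8).
G2 = 1: row 2 has {2,3}; col 7 has {4,5,7,8,9}; box has {2,3,4,5,6,7,8} → only 1 remains.
J2 = 9: row 2 has {1,2,3}; col 9 has {1,2,4,5,7}; box has {1,2,3,4,5,6,7,8} → only 9 remains.
F1 = 1: in row 1, 1 can only go here (every other open cell in that row sees a 1).
E4 = 4: in row 4, 4 can only go here (every other open cell in that row sees a 4).
A7 = 2: in row 7, 2 can only go here (every other open cell in that row sees a 2).
B7 = 1: in row 7, 1 can only go here (every other open cell in that row sees a 1).
A5 = 1: in row 5, 1 can only go here (every other open cell in that row sees a 1).
H4 = 1: in row 4, 1 can only go here (every other open cell in that row sees a 1).
B5 = 8: in row 5, 8 can only go here (every other open cell in that row sees an 8).
C4 = 5: row 4 has {1,4,6}; col 3 has {1,2,3,4,7,9}; box has {1,2,4,6,8} → only 5 remains.
B8 = 7: row 8 has {1,2,3,4,5}; col 2 has {1,2,6,8,9}; box has {1,2,3,5,9} → only 7 remains.
B9 = 4: row 9 has {1,2,9}; col 2 has {1,2,6,7,8,9}; box has {1,2,3,5,7,9} → only 4 remains.
B2 = 5: row 2 has {1,2,3,9}; col 2 has {1,2,4,6,7,8,9}; box has {1,2,3,6,7,9} → only 5 remains.
C2 = 8: row 2 has {1,2,3,5,9}; col 3 has {1,2,3,4,5,7,9}; box has {1,2,3,5,6,7,9} → only 8 remains.
B6 = 3: row 6 has {1,4,5,8}; col 2 has {1,2,4,5,6,7,8,9}; box has {1,2,4,5,6,8} → only 3 remains.
J6 = 6: row 6 has {1,3,4,5,8}; col 9 has {1,2,4,5,7,9}; box has {1,4,5,7,9} → only 6 remains.
C7 = 6: row 7 has {1,2,4,5}; col 3 has {1,2,3,4,5,7,8,9}; box has {1,2,3,4,5,7,9} → only 6 remains.
A9 = 8: row 9 has {1,2,4,9}; col 1 has {1,2,3,5,6}; box has {1,2,3,4,5,6,7,9} → only 8 remains.
H9 = 7: row 9 has {1,2,4,8,9}; col 8 has {1,2,3,4,5,6}; box has {1,2,4,5} → only 7 remains.
A2 = 4: row 2 has {1,2,3,5,8,9}; col 1 has {1,2,3,5,6,8}; box has {1,2,3,5,6,7,8,9} → only 4 remains.
G6 = 2: row 6 has {1,3,4,5,6,8}; col 7 has {1,4,5,7,8,9}; box has {1,4,5,6,7,9} → only 2 remains.
G4 = 3: row 4 has {1,4,5,6}; col 7 has {1,2,4,5,7,8,9}; box has {1,2,4,5,6,7,9} → only 3 remains.
J4 = 8: row 4 has {1,3,4,5,6}; col 9 has {1,2,4,5,6,7,9}; box has {1,2,3,4,5,6,7,9} → only 8 remains.
J7 = 3: row 7 has {1,2,4,5,6}; col 9 has {1,2,4,5,6,7,8,9}; box has {1,2,4,5,7} → only 3 remains.
G9 = 6: row 9 has {1,2,4,7,8,9}; col 7 has {1,2,3,4,5,7,8,9}; box has {1,2,3,4,5,7} → only 6 remains.
F9 = 5: row 9 has {1,2,4,6,7,8,9}; col 6 has {1,2,3,4,8}; box has {1,2,4} → only 5 remains.
F5 = 6: row 5 has {1,2,4,7,8,9}; col 6 has {1,2,3,4,5,8}; box has {1,4,8} → only 6 remains.
F8 = 9: row 8 has {1,2,3,4,5,7}; col 6 has {1,2,3,4,5,6,8}; box has {1,2,4,5} → only 9 remains.
H8 = 8: row 8 has {1,2,3,4,5,7,9}; col 8 has {1,2,3,4,5,6,7}; box has {1,2,3,4,5,6,7} → only 8 remains.
E9 = 3: row 9 has {1,2,4,5,6,7,8,9}; col 5 has {1,2,4,8}; box has {1,2,4,5,9} → only 3 remains.

849135672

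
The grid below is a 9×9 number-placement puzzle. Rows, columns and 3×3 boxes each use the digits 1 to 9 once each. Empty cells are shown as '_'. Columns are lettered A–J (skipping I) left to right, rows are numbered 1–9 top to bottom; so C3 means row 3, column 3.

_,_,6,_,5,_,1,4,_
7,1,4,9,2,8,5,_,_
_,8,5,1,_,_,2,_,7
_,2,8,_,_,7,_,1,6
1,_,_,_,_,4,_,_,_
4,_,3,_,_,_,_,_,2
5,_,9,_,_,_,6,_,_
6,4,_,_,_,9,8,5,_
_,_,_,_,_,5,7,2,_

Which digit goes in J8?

1

F1 = 3: row 1 has {1,4,5,6}; col 6 has {4,5,7,8,9}; box has {1,2,5,8,9} → only 3 remains.
J2 = 3: row 2 has {1,2,4,5,7,8,9}; col 9 has {2,6,7}; box has {1,2,4,5,7} → only 3 remains.
F3 = 6: row 3 has {1,2,5,7,8}; col 6 has {3,4,5,7,8,9}; box has {1,2,3,5,8,9} → only 6 remains.
H3 = 9: row 3 has {1,2,5,6,7,8}; col 8 has {1,2,4,5}; box has {1,2,3,4,5,7} → only 9 remains.
A4 = 9: row 4 has {1,2,6,7,8}; col 1 has {1,4,5,6,7}; box has {1,2,3,4,8} → only 9 remains.
E4 = 3: row 4 has {1,2,6,7,8,9}; col 5 has {2,5}; box has {4,7} → only 3 remains.
G4 = 4: row 4 has {1,2,3,6,7,8,9}; col 7 has {1,2,5,6,7,8}; box has {1,2,6} → only 4 remains.
C5 = 7: row 5 has {1,4}; col 3 has {3,4,5,6,8,9}; box has {1,2,3,4,8,9} → only 7 remains.
F6 = 1: row 6 has {2,3,4}; col 6 has {3,4,5,6,7,8,9}; box has {3,4,7} → only 1 remains.
G6 = 9: row 6 has {1,2,3,4}; col 7 has {1,2,4,5,6,7,8}; box has {1,2,4,6} → only 9 remains.
F7 = 2: row 7 has {5,6,9}; col 6 has {1,3,4,5,6,7,8,9}; box has {5,9} → only 2 remains.
H7 = 3: row 7 has {2,5,6,9}; col 8 has {1,2,4,5,9}; box has {2,5,6,7,8} → only 3 remains.
J8 = 1: row 8 has {4,5,6,8,9}; col 9 has {2,3,6,7}; box has {2,3,5,6,7,8} → only 1 remains.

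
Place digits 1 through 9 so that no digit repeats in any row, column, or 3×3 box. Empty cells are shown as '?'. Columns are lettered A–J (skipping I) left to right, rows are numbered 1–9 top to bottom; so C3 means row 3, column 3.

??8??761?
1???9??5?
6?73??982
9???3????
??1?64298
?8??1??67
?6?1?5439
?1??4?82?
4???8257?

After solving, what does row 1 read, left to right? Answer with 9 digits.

E3 = 5: row 3 has {2,3,6,7,8,9}; col 5 has {1,3,4,6,8,9}; box has {3,7,9} → only 5 remains.
F3 = 1: row 3 has {2,3,5,6,7,8,9}; col 6 has {2,4,5,7}; box has {3,5,7,9} → only 1 remains.
F4 = 8: row 4 has {3,9}; col 6 has {1,2,4,5,7}; box has {1,3,4,6} → only 8 remains.
G4 = 1: row 4 has {3,8,9}; col 7 has {2,4,5,6,8,9}; box has {2,6,7,8,9} → only 1 remains.
H4 = 4: row 4 has {1,3,8,9}; col 8 has {1,2,3,5,6,7,8,9}; box has {1,2,6,7,8,9} → only 4 remains.
J4 = 5: row 4 has {1,3,4,8,9}; col 9 has {2,7,8,9}; box has {1,2,4,6,7,8,9} → only 5 remains.
F6 = 9: row 6 has {1,6,7,8}; col 6 has {1,2,4,5,7,8}; box has {1,3,4,6,8} → only 9 remains.
G6 = 3: row 6 has {1,6,7,8,9}; col 7 has {1,2,4,5,6,8,9}; box has {1,2,4,5,6,7,8,9} → only 3 remains.
C7 = 2: row 7 has {1,3,4,5,6,9}; col 3 has {1,7,8}; box has {1,4,6} → only 2 remains.
E7 = 7: row 7 has {1,2,3,4,5,6,9}; col 5 has {1,3,4,5,6,8,9}; box has {1,2,4,5,8} → only 7 remains.
J8 = 6: row 8 has {1,2,4,8}; col 9 has {2,5,7,8,9}; box has {2,3,4,5,7,8,9} → only 6 remains.
J9 = 1: row 9 has {2,4,5,7,8}; col 9 has {2,5,6,7,8,9}; box has {2,3,4,5,6,7,8,9} → only 1 remains.
E1 = 2: row 1 has {1,6,7,8}; col 5 has {1,3,4,5,6,7,8,9}; box has {1,3,5,7,9} → only 2 remains.
F2 = 6: row 2 has {1,5,9}; col 6 has {1,2,4,5,7,8,9}; box has {1,2,3,5,7,9} → only 6 remains.
G2 = 7: row 2 has {1,5,6,9}; col 7 has {1,2,3,4,5,6,8,9}; box has {1,2,5,6,8,9} → only 7 remains.
B3 = 4: row 3 has {1,2,3,5,6,7,8,9}; col 2 has {1,6,8}; box has {1,6,7,8} → only 4 remains.
C4 = 6: row 4 has {1,3,4,5,8,9}; col 3 has {1,2,7,8}; box has {1,8,9} → only 6 remains.
A7 = 8: row 7 has {1,2,3,4,5,6,7,9}; col 1 has {1,4,6,9}; box has {1,2,4,6} → only 8 remains.
D8 = 9: row 8 has {1,2,4,6,8}; col 4 has {1,3}; box has {1,2,4,5,7,8} → only 9 remains.
F8 = 3: row 8 has {1,2,4,6,8,9}; col 6 has {1,2,4,5,6,7,8,9}; box has {1,2,4,5,7,8,9} → only 3 remains.
D9 = 6: row 9 has {1,2,4,5,7,8}; col 4 has {1,3,9}; box has {1,2,3,4,5,7,8,9} → only 6 remains.
D1 = 4: row 1 has {1,2,6,7,8}; col 4 has {1,3,6,9}; box has {1,2,3,5,6,7,9} → only 4 remains.
J1 = 3: row 1 has {1,2,4,6,7,8}; col 9 has {1,2,5,6,7,8,9}; box has {1,2,5,6,7,8,9} → only 3 remains.
C2 = 3: row 2 has {1,5,6,7,9}; col 3 has {1,2,6,7,8}; box has {1,4,6,7,8} → only 3 remains.
D2 = 8: row 2 has {1,3,5,6,7,9}; col 4 has {1,3,4,6,9}; box has {1,2,3,4,5,6,7,9} → only 8 remains.
J2 = 4: row 2 has {1,3,5,6,7,8,9}; col 9 has {1,2,3,5,6,7,8,9}; box has {1,2,3,5,6,7,8,9} → only 4 remains.
C8 = 5: row 8 has {1,2,3,4,6,8,9}; col 3 has {1,2,3,6,7,8}; box has {1,2,4,6,8} → only 5 remains.
C9 = 9: row 9 has {1,2,4,5,6,7,8}; col 3 has {1,2,3,5,6,7,8}; box has {1,2,4,5,6,8} → only 9 remains.
A1 = 5: row 1 has {1,2,3,4,6,7,8}; col 1 has {1,4,6,8,9}; box has {1,3,4,6,7,8} → only 5 remains.
B1 = 9: row 1 has {1,2,3,4,5,6,7,8}; col 2 has {1,4,6,8}; box has {1,3,4,5,6,7,8} → only 9 remains.

598427613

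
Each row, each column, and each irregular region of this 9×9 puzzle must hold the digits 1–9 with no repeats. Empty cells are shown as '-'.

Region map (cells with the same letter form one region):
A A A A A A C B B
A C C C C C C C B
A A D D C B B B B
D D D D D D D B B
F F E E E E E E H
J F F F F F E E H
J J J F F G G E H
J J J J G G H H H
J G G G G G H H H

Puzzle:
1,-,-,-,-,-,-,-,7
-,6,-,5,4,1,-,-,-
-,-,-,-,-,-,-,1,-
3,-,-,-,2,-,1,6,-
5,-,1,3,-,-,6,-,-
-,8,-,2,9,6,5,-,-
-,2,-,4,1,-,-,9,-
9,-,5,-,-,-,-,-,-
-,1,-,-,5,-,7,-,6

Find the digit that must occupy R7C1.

R5C2 = 7 (sole candidate).
R5C5 = 8 (sole candidate).
R6C3 = 3 (sole candidate).
R5C9 = 9 (hidden single in row 5).
R6C9 = 1 (hidden single in row 6).
R7C9 = 5 (hidden single in row 7).
R8C4 = 1 (hidden single in row 8).
R8C5 = 6 (hidden single in row 8).
R1C5 = 3 (sole candidate).
R3C5 = 7 (sole candidate).
R2C1 = 7 (hidden single in row 2).
R6C1 = 4 (sole candidate).
R6C8 = 7 (sole candidate).
R8C2 = 3 (sole candidate).
R9C1 = 8 (sole candidate).
R9C4 = 9 (sole candidate).
R7C1 = 6: row 7 has {1,2,4,5,9}; col 1 has {1,3,4,5,7,8,9}; region has {1,2,3,4,5,8,9} → only 6 remains.

6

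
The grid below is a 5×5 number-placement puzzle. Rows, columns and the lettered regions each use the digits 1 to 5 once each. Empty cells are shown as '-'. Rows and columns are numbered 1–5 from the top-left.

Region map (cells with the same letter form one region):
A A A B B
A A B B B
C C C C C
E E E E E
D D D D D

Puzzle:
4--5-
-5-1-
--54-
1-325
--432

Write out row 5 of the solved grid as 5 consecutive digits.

row 1, column 5 = 3: row 1 has {4,5}; col 5 has {2,5}; region has {1,5} → only 3 remains.
row 2, column 3 = 2: row 2 has {1,5}; col 3 has {3,4,5}; region has {1,3,5} → only 2 remains.
row 2, column 5 = 4: row 2 has {1,2,5}; col 5 has {2,3,5}; region has {1,2,3,5} → only 4 remains.
row 3, column 5 = 1: row 3 has {4,5}; col 5 has {2,3,4,5}; region has {4,5} → only 1 remains.
row 4, column 2 = 4: row 4 has {1,2,3,5}; col 2 has {5}; region has {1,2,3,5} → only 4 remains.
row 5, column 1 = 5: row 5 has {2,3,4}; col 1 has {1,4}; region has {2,3,4} → only 5 remains.
row 5, column 2 = 1: row 5 has {2,3,4,5}; col 2 has {4,5}; region has {2,3,4,5} → only 1 remains.

51432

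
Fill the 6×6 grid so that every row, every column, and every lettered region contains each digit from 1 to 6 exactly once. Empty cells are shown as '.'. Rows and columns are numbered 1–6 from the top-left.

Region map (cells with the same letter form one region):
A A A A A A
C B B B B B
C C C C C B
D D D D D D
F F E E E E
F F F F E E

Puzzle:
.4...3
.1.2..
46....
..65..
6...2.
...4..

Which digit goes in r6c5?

r3c6 = 5 (sole candidate).
r2c1 = 5 (hidden single in row 2).
r3c3 = 2 (hidden single in row 3).
r1c1 = 2 (hidden single in row 1).
r6c2 = 2 (hidden single in row 6).
r4c2 = 3 (sole candidate).
r5c2 = 5 (sole candidate).
r4c1 = 1 (sole candidate).
r4c5 = 4 (sole candidate).
r4c6 = 2 (sole candidate).
r6c1 = 3 (sole candidate).
r6c3 = 1 (sole candidate).
r6c6 = 6 (sole candidate).
r1c3 = 5 (sole candidate).
r2c6 = 4 (sole candidate).
r5c6 = 1 (sole candidate).
r6c5 = 5: row 6 has {1,2,3,4,6}; col 5 has {2,4}; region has {1,2,6} → only 5 remains.

5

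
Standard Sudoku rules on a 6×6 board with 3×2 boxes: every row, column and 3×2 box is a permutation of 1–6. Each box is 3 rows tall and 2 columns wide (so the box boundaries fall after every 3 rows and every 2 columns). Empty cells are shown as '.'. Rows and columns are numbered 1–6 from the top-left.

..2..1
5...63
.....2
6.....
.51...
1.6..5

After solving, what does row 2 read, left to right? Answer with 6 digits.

524163

r2c3 = 4: row 2 has {3,5,6}; col 3 has {1,2,6}; box has {2} → only 4 remains.
r2c4 = 1: row 2 has {3,4,5,6}; col 4 has {}; box has {2,4} → only 1 remains.
r4c6 = 4 (sole candidate).
r5c6 = 6 (sole candidate).
r2c2 = 2: row 2 has {1,3,4,5,6}; col 2 has {5}; box has {5} → only 2 remains.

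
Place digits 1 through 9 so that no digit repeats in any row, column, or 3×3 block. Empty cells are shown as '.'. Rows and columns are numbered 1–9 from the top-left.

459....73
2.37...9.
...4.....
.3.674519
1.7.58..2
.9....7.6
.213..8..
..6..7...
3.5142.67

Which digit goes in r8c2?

4

r3c3 = 8: row 3 has {4}; col 3 has {1,3,5,6,7,9}; box has {2,3,4,5,9} → only 8 remains.
r4c1 = 8: row 4 has {1,3,4,5,6,7,9}; col 1 has {1,2,3,4}; box has {1,3,7,9} → only 8 remains.
r4c3 = 2: row 4 has {1,3,4,5,6,7,8,9}; col 3 has {1,3,5,6,7,8,9}; box has {1,3,7,8,9} → only 2 remains.
r5c4 = 9: row 5 has {1,2,5,7,8}; col 4 has {1,3,4,6,7}; box has {4,5,6,7,8} → only 9 remains.
r6c1 = 5: row 6 has {6,7,9}; col 1 has {1,2,3,4,8}; box has {1,2,3,7,8,9} → only 5 remains.
r6c3 = 4: row 6 has {5,6,7,9}; col 3 has {1,2,3,5,6,7,8,9}; box has {1,2,3,5,7,8,9} → only 4 remains.
r6c4 = 2: row 6 has {4,5,6,7,9}; col 4 has {1,3,4,6,7,9}; box has {4,5,6,7,8,9} → only 2 remains.
r8c1 = 9: row 8 has {6,7}; col 1 has {1,2,3,4,5,8}; box has {1,2,3,5,6} → only 9 remains.
r8c5 = 8: row 8 has {6,7,9}; col 5 has {4,5,7}; box has {1,2,3,4,7} → only 8 remains.
r9c2 = 8: row 9 has {1,2,3,4,5,6,7}; col 2 has {2,3,5,9}; box has {1,2,3,5,6,9} → only 8 remains.
r9c7 = 9: row 9 has {1,2,3,4,5,6,7,8}; col 7 has {5,7,8}; box has {6,7,8} → only 9 remains.
r1c4 = 8: row 1 has {3,4,5,7,9}; col 4 has {1,2,3,4,6,7,9}; box has {4,7} → only 8 remains.
r5c2 = 6: row 5 has {1,2,5,7,8,9}; col 2 has {2,3,5,8,9}; box has {1,2,3,4,5,7,8,9} → only 6 remains.
r7c1 = 7: row 7 has {1,2,3,8}; col 1 has {1,2,3,4,5,8,9}; box has {1,2,3,5,6,8,9} → only 7 remains.
r8c2 = 4: row 8 has {6,7,8,9}; col 2 has {2,3,5,6,8,9}; box has {1,2,3,5,6,7,8,9} → only 4 remains.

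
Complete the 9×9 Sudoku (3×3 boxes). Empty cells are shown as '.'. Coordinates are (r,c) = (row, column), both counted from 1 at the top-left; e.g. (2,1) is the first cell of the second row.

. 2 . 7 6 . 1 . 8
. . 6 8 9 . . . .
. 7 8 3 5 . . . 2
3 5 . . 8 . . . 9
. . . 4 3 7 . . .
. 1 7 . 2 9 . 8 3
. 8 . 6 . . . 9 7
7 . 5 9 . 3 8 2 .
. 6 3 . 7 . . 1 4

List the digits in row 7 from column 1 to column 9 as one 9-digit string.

(1,6) = 4: row 1 has {1,2,6,7,8}; col 6 has {3,7,9}; box has {3,5,6,7,8,9} → only 4 remains.
(2,9) = 5: row 2 has {6,8,9}; col 9 has {2,3,4,7,8,9}; box has {1,2,8} → only 5 remains.
(3,6) = 1: row 3 has {2,3,5,7,8}; col 6 has {3,4,7,9}; box has {3,4,5,6,7,8,9} → only 1 remains.
(4,4) = 1: row 4 has {3,5,8,9}; col 4 has {3,4,6,7,8,9}; box has {2,3,4,7,8,9} → only 1 remains.
(4,6) = 6: row 4 has {1,3,5,8,9}; col 6 has {1,3,4,7,9}; box has {1,2,3,4,7,8,9} → only 6 remains.
(5,2) = 9: row 5 has {3,4,7}; col 2 has {1,2,5,6,7,8}; box has {1,3,5,7} → only 9 remains.
(5,3) = 2: row 5 has {3,4,7,9}; col 3 has {3,5,6,7,8}; box has {1,3,5,7,9} → only 2 remains.
(6,4) = 5: row 6 has {1,2,3,7,8,9}; col 4 has {1,3,4,6,7,8,9}; box has {1,2,3,4,6,7,8,9} → only 5 remains.
(8,2) = 4: row 8 has {2,3,5,7,8,9}; col 2 has {1,2,5,6,7,8,9}; box has {3,5,6,7,8} → only 4 remains.
(8,5) = 1: row 8 has {2,3,4,5,7,8,9}; col 5 has {2,3,5,6,7,8,9}; box has {3,6,7,9} → only 1 remains.
(8,9) = 6: row 8 has {1,2,3,4,5,7,8,9}; col 9 has {2,3,4,5,7,8,9}; box has {1,2,4,7,8,9} → only 6 remains.
(9,4) = 2: row 9 has {1,3,4,6,7}; col 4 has {1,3,4,5,6,7,8,9}; box has {1,3,6,7,9} → only 2 remains.
(9,7) = 5: row 9 has {1,2,3,4,6,7}; col 7 has {1,8}; box has {1,2,4,6,7,8,9} → only 5 remains.
(1,3) = 9: row 1 has {1,2,4,6,7,8}; col 3 has {2,3,5,6,7,8}; box has {2,6,7,8} → only 9 remains.
(1,8) = 3: row 1 has {1,2,4,6,7,8,9}; col 8 has {1,2,8,9}; box has {1,2,5,8} → only 3 remains.
(2,2) = 3: row 2 has {5,6,8,9}; col 2 has {1,2,4,5,6,7,8,9}; box has {2,6,7,8,9} → only 3 remains.
(2,6) = 2: row 2 has {3,5,6,8,9}; col 6 has {1,3,4,6,7,9}; box has {1,3,4,5,6,7,8,9} → only 2 remains.
(3,1) = 4: row 3 has {1,2,3,5,7,8}; col 1 has {3,7}; box has {2,3,6,7,8,9} → only 4 remains.
(3,8) = 6: row 3 has {1,2,3,4,5,7,8}; col 8 has {1,2,3,8,9}; box has {1,2,3,5,8} → only 6 remains.
(4,3) = 4: row 4 has {1,3,5,6,8,9}; col 3 has {2,3,5,6,7,8,9}; box has {1,2,3,5,7,9} → only 4 remains.
(4,8) = 7: row 4 has {1,3,4,5,6,8,9}; col 8 has {1,2,3,6,8,9}; box has {3,8,9} → only 7 remains.
(5,7) = 6: row 5 has {2,3,4,7,9}; col 7 has {1,5,8}; box has {3,7,8,9} → only 6 remains.
(5,8) = 5: row 5 has {2,3,4,6,7,9}; col 8 has {1,2,3,6,7,8,9}; box has {3,6,7,8,9} → only 5 remains.
(5,9) = 1: row 5 has {2,3,4,5,6,7,9}; col 9 has {2,3,4,5,6,7,8,9}; box has {3,5,6,7,8,9} → only 1 remains.
(6,1) = 6: row 6 has {1,2,3,5,7,8,9}; col 1 has {3,4,7}; box has {1,2,3,4,5,7,9} → only 6 remains.
(6,7) = 4: row 6 has {1,2,3,5,6,7,8,9}; col 7 has {1,5,6,8}; box has {1,3,5,6,7,8,9} → only 4 remains.
(7,3) = 1: row 7 has {6,7,8,9}; col 3 has {2,3,4,5,6,7,8,9}; box has {3,4,5,6,7,8} → only 1 remains.
(7,5) = 4: row 7 has {1,6,7,8,9}; col 5 has {1,2,3,5,6,7,8,9}; box has {1,2,3,6,7,9} → only 4 remains.
(7,6) = 5: row 7 has {1,4,6,7,8,9}; col 6 has {1,2,3,4,6,7,9}; box has {1,2,3,4,6,7,9} → only 5 remains.
(7,7) = 3: row 7 has {1,4,5,6,7,8,9}; col 7 has {1,4,5,6,8}; box has {1,2,4,5,6,7,8,9} → only 3 remains.
(9,1) = 9: row 9 has {1,2,3,4,5,6,7}; col 1 has {3,4,6,7}; box has {1,3,4,5,6,7,8} → only 9 remains.
(9,6) = 8: row 9 has {1,2,3,4,5,6,7,9}; col 6 has {1,2,3,4,5,6,7,9}; box has {1,2,3,4,5,6,7,9} → only 8 remains.
(1,1) = 5: row 1 has {1,2,3,4,6,7,8,9}; col 1 has {3,4,6,7,9}; box has {2,3,4,6,7,8,9} → only 5 remains.
(2,1) = 1: row 2 has {2,3,5,6,8,9}; col 1 has {3,4,5,6,7,9}; box has {2,3,4,5,6,7,8,9} → only 1 remains.
(2,7) = 7: row 2 has {1,2,3,5,6,8,9}; col 7 has {1,3,4,5,6,8}; box has {1,2,3,5,6,8} → only 7 remains.
(2,8) = 4: row 2 has {1,2,3,5,6,7,8,9}; col 8 has {1,2,3,5,6,7,8,9}; box has {1,2,3,5,6,7,8} → only 4 remains.
(3,7) = 9: row 3 has {1,2,3,4,5,6,7,8}; col 7 has {1,3,4,5,6,7,8}; box has {1,2,3,4,5,6,7,8} → only 9 remains.
(4,7) = 2: row 4 has {1,3,4,5,6,7,8,9}; col 7 has {1,3,4,5,6,7,8,9}; box has {1,3,4,5,6,7,8,9} → only 2 remains.
(5,1) = 8: row 5 has {1,2,3,4,5,6,7,9}; col 1 has {1,3,4,5,6,7,9}; box has {1,2,3,4,5,6,7,9} → only 8 remains.
(7,1) = 2: row 7 has {1,3,4,5,6,7,8,9}; col 1 has {1,3,4,5,6,7,8,9}; box has {1,3,4,5,6,7,8,9} → only 2 remains.

281645397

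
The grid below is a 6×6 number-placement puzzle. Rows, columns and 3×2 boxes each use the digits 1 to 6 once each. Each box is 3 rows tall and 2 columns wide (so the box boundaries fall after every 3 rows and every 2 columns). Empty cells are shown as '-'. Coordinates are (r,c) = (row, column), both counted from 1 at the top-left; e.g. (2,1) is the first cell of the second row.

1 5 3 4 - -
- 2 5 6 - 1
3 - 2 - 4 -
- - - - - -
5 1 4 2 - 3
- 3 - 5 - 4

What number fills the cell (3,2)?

6

(2,1) = 4: row 2 has {1,2,5,6}; col 1 has {1,3,5}; box has {1,2,3,5} → only 4 remains.
(2,5) = 3: row 2 has {1,2,4,5,6}; col 5 has {4}; box has {1,4} → only 3 remains.
(3,2) = 6: row 3 has {2,3,4}; col 2 has {1,2,3,5}; box has {1,2,3,4,5} → only 6 remains.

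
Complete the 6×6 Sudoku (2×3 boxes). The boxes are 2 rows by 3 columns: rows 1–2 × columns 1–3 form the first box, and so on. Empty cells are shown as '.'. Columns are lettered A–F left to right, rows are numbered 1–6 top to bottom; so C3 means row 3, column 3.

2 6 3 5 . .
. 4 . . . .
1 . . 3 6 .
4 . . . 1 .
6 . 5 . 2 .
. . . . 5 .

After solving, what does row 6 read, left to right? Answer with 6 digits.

324156

E1 = 4: row 1 has {2,3,5,6}; col 5 has {1,2,5,6}; box has {5} → only 4 remains.
F1 = 1: row 1 has {2,3,4,5,6}; col 6 has {}; box has {4,5} → only 1 remains.
A2 = 5: row 2 has {4}; col 1 has {1,2,4,6}; box has {2,3,4,6} → only 5 remains.
C2 = 1: row 2 has {4,5}; col 3 has {3,5}; box has {2,3,4,5,6} → only 1 remains.
E2 = 3: row 2 has {1,4,5}; col 5 has {1,2,4,5,6}; box has {1,4,5} → only 3 remains.
C3 = 2: row 3 has {1,3,6}; col 3 has {1,3,5}; box has {1,4} → only 2 remains.
C4 = 6: row 4 has {1,4}; col 3 has {1,2,3,5}; box has {1,2,4} → only 6 remains.
D4 = 2: row 4 has {1,4,6}; col 4 has {3,5}; box has {1,3,6} → only 2 remains.
F4 = 5: row 4 has {1,2,4,6}; col 6 has {1}; box has {1,2,3,6} → only 5 remains.
A6 = 3: row 6 has {5}; col 1 has {1,2,4,5,6}; box has {5,6} → only 3 remains.
C6 = 4: row 6 has {3,5}; col 3 has {1,2,3,5,6}; box has {3,5,6} → only 4 remains.
F6 = 6: row 6 has {3,4,5}; col 6 has {1,5}; box has {2,5} → only 6 remains.
D2 = 6: row 2 has {1,3,4,5}; col 4 has {2,3,5}; box has {1,3,4,5} → only 6 remains.
F2 = 2: row 2 has {1,3,4,5,6}; col 6 has {1,5,6}; box has {1,3,4,5,6} → only 2 remains.
B3 = 5: row 3 has {1,2,3,6}; col 2 has {4,6}; box has {1,2,4,6} → only 5 remains.
F3 = 4: row 3 has {1,2,3,5,6}; col 6 has {1,2,5,6}; box has {1,2,3,5,6} → only 4 remains.
B4 = 3: row 4 has {1,2,4,5,6}; col 2 has {4,5,6}; box has {1,2,4,5,6} → only 3 remains.
B5 = 1: row 5 has {2,5,6}; col 2 has {3,4,5,6}; box has {3,4,5,6} → only 1 remains.
D5 = 4: row 5 has {1,2,5,6}; col 4 has {2,3,5,6}; box has {2,5,6} → only 4 remains.
F5 = 3: row 5 has {1,2,4,5,6}; col 6 has {1,2,4,5,6}; box has {2,4,5,6} → only 3 remains.
B6 = 2: row 6 has {3,4,5,6}; col 2 has {1,3,4,5,6}; box has {1,3,4,5,6} → only 2 remains.
D6 = 1: row 6 has {2,3,4,5,6}; col 4 has {2,3,4,5,6}; box has {2,3,4,5,6} → only 1 remains.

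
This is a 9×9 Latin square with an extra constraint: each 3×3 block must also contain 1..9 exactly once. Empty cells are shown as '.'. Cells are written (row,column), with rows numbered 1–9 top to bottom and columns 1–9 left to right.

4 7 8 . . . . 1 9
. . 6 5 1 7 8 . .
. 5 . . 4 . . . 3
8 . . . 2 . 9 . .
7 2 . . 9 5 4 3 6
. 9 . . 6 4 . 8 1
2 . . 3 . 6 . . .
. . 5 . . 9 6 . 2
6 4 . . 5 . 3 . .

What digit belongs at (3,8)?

(1,5) = 3: row 1 has {1,4,7,8,9}; col 5 has {1,2,4,5,6,9}; box has {1,4,5,7} → only 3 remains.
(1,6) = 2: row 1 has {1,3,4,7,8,9}; col 6 has {4,5,6,7,9}; box has {1,3,4,5,7} → only 2 remains.
(1,7) = 5: row 1 has {1,2,3,4,7,8,9}; col 7 has {3,4,6,8,9}; box has {1,3,8,9} → only 5 remains.
(2,2) = 3: row 2 has {1,5,6,7,8}; col 2 has {2,4,5,7,9}; box has {4,5,6,7,8} → only 3 remains.
(2,9) = 4: row 2 has {1,3,5,6,7,8}; col 9 has {1,2,3,6,9}; box has {1,3,5,8,9} → only 4 remains.
(3,6) = 8: row 3 has {3,4,5}; col 6 has {2,4,5,6,7,9}; box has {1,2,3,4,5,7} → only 8 remains.
(5,3) = 1: row 5 has {2,3,4,5,6,7,9}; col 3 has {5,6,8}; box has {2,7,8,9} → only 1 remains.
(5,4) = 8: row 5 has {1,2,3,4,5,6,7,9}; col 4 has {3,5}; box has {2,4,5,6,9} → only 8 remains.
(6,3) = 3: row 6 has {1,4,6,8,9}; col 3 has {1,5,6,8}; box has {1,2,7,8,9} → only 3 remains.
(6,4) = 7: row 6 has {1,3,4,6,8,9}; col 4 has {3,5,8}; box has {2,4,5,6,8,9} → only 7 remains.
(6,7) = 2: row 6 has {1,3,4,6,7,8,9}; col 7 has {3,4,5,6,8,9}; box has {1,3,4,6,8,9} → only 2 remains.
(9,6) = 1: row 9 has {3,4,5,6}; col 6 has {2,4,5,6,7,8,9}; box has {3,5,6,9} → only 1 remains.
(1,4) = 6: row 1 has {1,2,3,4,5,7,8,9}; col 4 has {3,5,7,8}; box has {1,2,3,4,5,7,8} → only 6 remains.
(2,1) = 9: row 2 has {1,3,4,5,6,7,8}; col 1 has {2,4,6,7,8}; box has {3,4,5,6,7,8} → only 9 remains.
(2,8) = 2: row 2 has {1,3,4,5,6,7,8,9}; col 8 has {1,3,8}; box has {1,3,4,5,8,9} → only 2 remains.
(3,1) = 1: row 3 has {3,4,5,8}; col 1 has {2,4,6,7,8,9}; box has {3,4,5,6,7,8,9} → only 1 remains.
(3,3) = 2: row 3 has {1,3,4,5,8}; col 3 has {1,3,5,6,8}; box has {1,3,4,5,6,7,8,9} → only 2 remains.
(3,4) = 9: row 3 has {1,2,3,4,5,8}; col 4 has {3,5,6,7,8}; box has {1,2,3,4,5,6,7,8} → only 9 remains.
(3,7) = 7: row 3 has {1,2,3,4,5,8,9}; col 7 has {2,3,4,5,6,8,9}; box has {1,2,3,4,5,8,9} → only 7 remains.
(3,8) = 6: row 3 has {1,2,3,4,5,7,8,9}; col 8 has {1,2,3,8}; box has {1,2,3,4,5,7,8,9} → only 6 remains.

6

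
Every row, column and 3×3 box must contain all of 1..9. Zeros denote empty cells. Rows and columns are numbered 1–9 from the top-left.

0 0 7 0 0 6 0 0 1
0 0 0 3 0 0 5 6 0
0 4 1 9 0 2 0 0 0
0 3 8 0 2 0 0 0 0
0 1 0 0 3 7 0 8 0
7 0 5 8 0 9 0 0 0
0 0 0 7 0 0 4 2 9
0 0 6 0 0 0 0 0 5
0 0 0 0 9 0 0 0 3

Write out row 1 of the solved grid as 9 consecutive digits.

357486291

row 7, column 3 = 3: row 7 has {2,4,7,9}; col 3 has {1,5,6,7,8}; box has {6} → only 3 remains.
row 3, column 1 = 6: in row 3, 6 can only go here (every other open cell in that row sees a 6).
row 3, column 5 = 5: in row 3, 5 can only go here (every other open cell in that row sees a 5).
row 1, column 4 = 4: row 1 has {1,6,7}; col 4 has {3,7,8,9}; box has {2,3,5,6,9} → only 4 remains.
row 1, column 5 = 8: row 1 has {1,4,6,7}; col 5 has {2,3,5,9}; box has {2,3,4,5,6,9} → only 8 remains.
row 2, column 6 = 1: row 2 has {3,5,6}; col 6 has {2,6,7,9}; box has {2,3,4,5,6,8,9} → only 1 remains.
row 2, column 5 = 7: row 2 has {1,3,5,6}; col 5 has {2,3,5,8,9}; box has {1,2,3,4,5,6,8,9} → only 7 remains.
row 2, column 9 = 4: in row 2, 4 can only go here (every other open cell in that row sees a 4).
row 5, column 4 = 5: in row 5, 5 can only go here (every other open cell in that row sees a 5).
row 4, column 6 = 4: row 4 has {2,3,8}; col 6 has {1,2,6,7,9}; box has {2,3,5,7,8,9} → only 4 remains.
row 4, column 1 = 9: row 4 has {2,3,4,8}; col 1 has {6,7}; box has {1,3,5,7,8} → only 9 remains.
row 4, column 8 = 5: in row 4, 5 can only go here (every other open cell in that row sees a 5).
row 5, column 7 = 9: in row 5, 9 can only go here (every other open cell in that row sees a 9).
row 5, column 9 = 6: in row 5, 6 can only go here (every other open cell in that row sees a 6).
row 4, column 9 = 7: row 4 has {2,3,4,5,8,9}; col 9 has {1,3,4,5,6,9}; box has {5,6,8,9} → only 7 remains.
row 6, column 9 = 2: row 6 has {5,7,8,9}; col 9 has {1,3,4,5,6,7,9}; box has {5,6,7,8,9} → only 2 remains.
row 3, column 9 = 8: row 3 has {1,2,4,5,6,9}; col 9 has {1,2,3,4,5,6,7,9}; box has {1,4,5,6} → only 8 remains.
row 4, column 7 = 1: row 4 has {2,3,4,5,7,8,9}; col 7 has {4,5,9}; box has {2,5,6,7,8,9} → only 1 remains.
row 6, column 2 = 6: row 6 has {2,5,7,8,9}; col 2 has {1,3,4}; box has {1,3,5,7,8,9} → only 6 remains.
row 6, column 5 = 1: row 6 has {2,5,6,7,8,9}; col 5 has {2,3,5,7,8,9}; box has {2,3,4,5,7,8,9} → only 1 remains.
row 6, column 7 = 3: row 6 has {1,2,5,6,7,8,9}; col 7 has {1,4,5,9}; box has {1,2,5,6,7,8,9} → only 3 remains.
row 6, column 8 = 4: row 6 has {1,2,3,5,6,7,8,9}; col 8 has {2,5,6,8}; box has {1,2,3,5,6,7,8,9} → only 4 remains.
row 7, column 5 = 6: row 7 has {2,3,4,7,9}; col 5 has {1,2,3,5,7,8,9}; box has {7,9} → only 6 remains.
row 8, column 5 = 4: row 8 has {5,6}; col 5 has {1,2,3,5,6,7,8,9}; box has {6,7,9} → only 4 remains.
row 1, column 7 = 2: row 1 has {1,4,6,7,8}; col 7 has {1,3,4,5,9}; box has {1,4,5,6,8} → only 2 remains.
row 3, column 7 = 7: row 3 has {1,2,4,5,6,8,9}; col 7 has {1,2,3,4,5,9}; box has {1,2,4,5,6,8} → only 7 remains.
row 3, column 8 = 3: row 3 has {1,2,4,5,6,7,8,9}; col 8 has {2,4,5,6,8}; box has {1,2,4,5,6,7,8} → only 3 remains.
row 4, column 4 = 6: row 4 has {1,2,3,4,5,7,8,9}; col 4 has {3,4,5,7,8,9}; box has {1,2,3,4,5,7,8,9} → only 6 remains.
row 8, column 7 = 8: row 8 has {4,5,6}; col 7 has {1,2,3,4,5,7,9}; box has {2,3,4,5,9} → only 8 remains.
row 9, column 7 = 6: row 9 has {3,9}; col 7 has {1,2,3,4,5,7,8,9}; box has {2,3,4,5,8,9} → only 6 remains.
row 1, column 8 = 9: row 1 has {1,2,4,6,7,8}; col 8 has {2,3,4,5,6,8}; box has {1,2,3,4,5,6,7,8} → only 9 remains.
row 8, column 6 = 3: row 8 has {4,5,6,8}; col 6 has {1,2,4,6,7,9}; box has {4,6,7,9} → only 3 remains.
row 1, column 2 = 5: row 1 has {1,2,4,6,7,8,9}; col 2 has {1,3,4,6}; box has {1,4,6,7} → only 5 remains.
row 7, column 2 = 8: row 7 has {2,3,4,6,7,9}; col 2 has {1,3,4,5,6}; box has {3,6} → only 8 remains.
row 7, column 6 = 5: row 7 has {2,3,4,6,7,8,9}; col 6 has {1,2,3,4,6,7,9}; box has {3,4,6,7,9} → only 5 remains.
row 9, column 6 = 8: row 9 has {3,6,9}; col 6 has {1,2,3,4,5,6,7,9}; box has {3,4,5,6,7,9} → only 8 remains.
row 1, column 1 = 3: row 1 has {1,2,4,5,6,7,8,9}; col 1 has {6,7,9}; box has {1,4,5,6,7} → only 3 remains.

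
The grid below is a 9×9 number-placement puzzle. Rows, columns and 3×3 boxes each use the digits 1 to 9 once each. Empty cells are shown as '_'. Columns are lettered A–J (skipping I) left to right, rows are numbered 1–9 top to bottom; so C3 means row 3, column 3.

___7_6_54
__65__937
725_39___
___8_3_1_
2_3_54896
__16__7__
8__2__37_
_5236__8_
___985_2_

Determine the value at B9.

H3 = 6: row 3 has {2,3,5,7,9}; col 8 has {1,2,3,5,7,8,9}; box has {3,4,5,7,9} → only 6 remains.
B5 = 7: row 5 has {2,3,4,5,6,8,9}; col 2 has {2,5}; box has {1,2,3} → only 7 remains.
D5 = 1: row 5 has {2,3,4,5,6,7,8,9}; col 4 has {2,3,5,6,7,8,9}; box has {3,4,5,6,8} → only 1 remains.
F6 = 2: row 6 has {1,6,7}; col 6 has {3,4,5,6,9}; box has {1,3,4,5,6,8} → only 2 remains.
H6 = 4: row 6 has {1,2,6,7}; col 8 has {1,2,3,5,6,7,8,9}; box has {1,6,7,8,9} → only 4 remains.
F7 = 1: row 7 has {2,3,7,8}; col 6 has {2,3,4,5,6,9}; box has {2,3,5,6,8,9} → only 1 remains.
F8 = 7: row 8 has {2,3,5,6,8}; col 6 has {1,2,3,4,5,6,9}; box has {1,2,3,5,6,8,9} → only 7 remains.
J9 = 1: row 9 has {2,5,8,9}; col 9 has {4,6,7}; box has {2,3,7,8} → only 1 remains.
F2 = 8: row 2 has {3,5,6,7,9}; col 6 has {1,2,3,4,5,6,7,9}; box has {3,5,6,7,9} → only 8 remains.
D3 = 4: row 3 has {2,3,5,6,7,9}; col 4 has {1,2,3,5,6,7,8,9}; box has {3,5,6,7,8,9} → only 4 remains.
G3 = 1: row 3 has {2,3,4,5,6,7,9}; col 7 has {3,7,8,9}; box has {3,4,5,6,7,9} → only 1 remains.
J3 = 8: row 3 has {1,2,3,4,5,6,7,9}; col 9 has {1,4,6,7}; box has {1,3,4,5,6,7,9} → only 8 remains.
E6 = 9: row 6 has {1,2,4,6,7}; col 5 has {3,5,6,8}; box has {1,2,3,4,5,6,8} → only 9 remains.
E7 = 4: row 7 has {1,2,3,7,8}; col 5 has {3,5,6,8,9}; box has {1,2,3,5,6,7,8,9} → only 4 remains.
G8 = 4: row 8 has {2,3,5,6,7,8}; col 7 has {1,3,7,8,9}; box has {1,2,3,7,8} → only 4 remains.
J8 = 9: row 8 has {2,3,4,5,6,7,8}; col 9 has {1,4,6,7,8}; box has {1,2,3,4,7,8} → only 9 remains.
G9 = 6: row 9 has {1,2,5,8,9}; col 7 has {1,3,4,7,8,9}; box has {1,2,3,4,7,8,9} → only 6 remains.
G1 = 2: row 1 has {4,5,6,7}; col 7 has {1,3,4,6,7,8,9}; box has {1,3,4,5,6,7,8,9} → only 2 remains.
E4 = 7: row 4 has {1,3,8}; col 5 has {3,4,5,6,8,9}; box has {1,2,3,4,5,6,8,9} → only 7 remains.
G4 = 5: row 4 has {1,3,7,8}; col 7 has {1,2,3,4,6,7,8,9}; box has {1,4,6,7,8,9} → only 5 remains.
J4 = 2: row 4 has {1,3,5,7,8}; col 9 has {1,4,6,7,8,9}; box has {1,4,5,6,7,8,9} → only 2 remains.
A6 = 5: row 6 has {1,2,4,6,7,9}; col 1 has {2,7,8}; box has {1,2,3,7} → only 5 remains.
B6 = 8: row 6 has {1,2,4,5,6,7,9}; col 2 has {2,5,7}; box has {1,2,3,5,7} → only 8 remains.
J6 = 3: row 6 has {1,2,4,5,6,7,8,9}; col 9 has {1,2,4,6,7,8,9}; box has {1,2,4,5,6,7,8,9} → only 3 remains.
C7 = 9: row 7 has {1,2,3,4,7,8}; col 3 has {1,2,3,5,6}; box has {2,5,8} → only 9 remains.
J7 = 5: row 7 has {1,2,3,4,7,8,9}; col 9 has {1,2,3,4,6,7,8,9}; box has {1,2,3,4,6,7,8,9} → only 5 remains.
A8 = 1: row 8 has {2,3,4,5,6,7,8,9}; col 1 has {2,5,7,8}; box has {2,5,8,9} → only 1 remains.
C1 = 8: row 1 has {2,4,5,6,7}; col 3 has {1,2,3,5,6,9}; box has {2,5,6,7} → only 8 remains.
E1 = 1: row 1 has {2,4,5,6,7,8}; col 5 has {3,4,5,6,7,8,9}; box has {3,4,5,6,7,8,9} → only 1 remains.
A2 = 4: row 2 has {3,5,6,7,8,9}; col 1 has {1,2,5,7,8}; box has {2,5,6,7,8} → only 4 remains.
B2 = 1: row 2 has {3,4,5,6,7,8,9}; col 2 has {2,5,7,8}; box has {2,4,5,6,7,8} → only 1 remains.
E2 = 2: row 2 has {1,3,4,5,6,7,8,9}; col 5 has {1,3,4,5,6,7,8,9}; box has {1,3,4,5,6,7,8,9} → only 2 remains.
C4 = 4: row 4 has {1,2,3,5,7,8}; col 3 has {1,2,3,5,6,8,9}; box has {1,2,3,5,7,8} → only 4 remains.
B7 = 6: row 7 has {1,2,3,4,5,7,8,9}; col 2 has {1,2,5,7,8}; box has {1,2,5,8,9} → only 6 remains.
A9 = 3: row 9 has {1,2,5,6,8,9}; col 1 has {1,2,4,5,7,8}; box has {1,2,5,6,8,9} → only 3 remains.
B9 = 4: row 9 has {1,2,3,5,6,8,9}; col 2 has {1,2,5,6,7,8}; box has {1,2,3,5,6,8,9} → only 4 remains.

4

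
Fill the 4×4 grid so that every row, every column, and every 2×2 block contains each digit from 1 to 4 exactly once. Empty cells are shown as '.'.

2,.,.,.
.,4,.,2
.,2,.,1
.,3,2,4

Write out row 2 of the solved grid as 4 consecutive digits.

R1C2 = 1 (sole candidate).
R1C4 = 3 (sole candidate).
R2C1 = 3: row 2 has {2,4}; col 1 has {2}; box has {1,2,4} → only 3 remains.
R2C3 = 1: row 2 has {2,3,4}; col 3 has {2}; box has {2,3} → only 1 remains.

3412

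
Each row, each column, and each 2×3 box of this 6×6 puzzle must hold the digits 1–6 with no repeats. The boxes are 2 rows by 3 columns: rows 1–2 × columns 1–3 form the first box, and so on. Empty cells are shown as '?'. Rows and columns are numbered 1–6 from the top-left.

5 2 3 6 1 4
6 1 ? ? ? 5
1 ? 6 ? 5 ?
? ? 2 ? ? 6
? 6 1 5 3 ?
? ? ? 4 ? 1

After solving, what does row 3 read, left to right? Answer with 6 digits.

R2C3 = 4 (sole candidate).
R2C5 = 2 (sole candidate).
R4C5 = 4 (sole candidate).
R5C6 = 2 (sole candidate).
R6C3 = 5 (sole candidate).
R6C5 = 6 (sole candidate).
R2C4 = 3 (sole candidate).
R3C4 = 2: row 3 has {1,5,6}; col 4 has {3,4,5,6}; box has {4,5,6} → only 2 remains.
R3C6 = 3: row 3 has {1,2,5,6}; col 6 has {1,2,4,5,6}; box has {2,4,5,6} → only 3 remains.
R4C1 = 3 (sole candidate).
R4C2 = 5 (sole candidate).
R4C4 = 1 (sole candidate).
R5C1 = 4 (sole candidate).
R6C1 = 2 (sole candidate).
R6C2 = 3 (sole candidate).
R3C2 = 4: row 3 has {1,2,3,5,6}; col 2 has {1,2,3,5,6}; box has {1,2,3,5,6} → only 4 remains.

146253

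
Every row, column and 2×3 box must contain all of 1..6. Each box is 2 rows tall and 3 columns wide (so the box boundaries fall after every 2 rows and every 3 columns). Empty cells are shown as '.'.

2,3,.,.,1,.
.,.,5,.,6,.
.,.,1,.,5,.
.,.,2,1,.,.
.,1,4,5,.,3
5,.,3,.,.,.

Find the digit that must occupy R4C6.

R1C3 = 6 (sole candidate).
R1C4 = 4 (sole candidate).
R1C6 = 5 (sole candidate).
R2C2 = 4 (sole candidate).
R2C6 = 2 (sole candidate).
R3C2 = 6 (sole candidate).
R3C6 = 4 (sole candidate).
R4C2 = 5 (sole candidate).
R4C5 = 3 (sole candidate).
R4C6 = 6: row 4 has {1,2,3,5}; col 6 has {2,3,4,5}; box has {1,3,4,5} → only 6 remains.

6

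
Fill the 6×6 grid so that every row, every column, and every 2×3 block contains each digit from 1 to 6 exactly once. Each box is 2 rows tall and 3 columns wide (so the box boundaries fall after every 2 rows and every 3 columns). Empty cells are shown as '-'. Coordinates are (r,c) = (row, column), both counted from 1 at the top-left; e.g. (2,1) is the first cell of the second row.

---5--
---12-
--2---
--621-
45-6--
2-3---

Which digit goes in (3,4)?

3

(5,3) = 1 (sole candidate).
(5,5) = 3 (sole candidate).
(5,6) = 2 (sole candidate).
(6,2) = 6 (sole candidate).
(6,4) = 4 (sole candidate).
(6,5) = 5 (sole candidate).
(6,6) = 1 (sole candidate).
(1,3) = 4 (sole candidate).
(1,5) = 6 (sole candidate).
(1,6) = 3 (sole candidate).
(2,2) = 3 (sole candidate).
(2,3) = 5 (sole candidate).
(2,6) = 4 (sole candidate).
(3,4) = 3: row 3 has {2}; col 4 has {1,2,4,5,6}; box has {1,2} → only 3 remains.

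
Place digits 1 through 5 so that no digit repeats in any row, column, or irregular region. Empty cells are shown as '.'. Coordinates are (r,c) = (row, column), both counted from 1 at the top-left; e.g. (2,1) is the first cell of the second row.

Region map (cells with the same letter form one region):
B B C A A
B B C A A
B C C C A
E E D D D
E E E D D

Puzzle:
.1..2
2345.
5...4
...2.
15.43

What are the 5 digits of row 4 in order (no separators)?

(1,1) = 4 (sole candidate).
(1,4) = 3 (sole candidate).
(2,5) = 1 (sole candidate).
(3,2) = 2 (sole candidate).
(3,4) = 1 (sole candidate).
(4,1) = 3: row 4 has {2}; col 1 has {1,2,4,5}; region has {1,5} → only 3 remains.
(4,2) = 4: row 4 has {2,3}; col 2 has {1,2,3,5}; region has {1,3,5} → only 4 remains.
(4,5) = 5: row 4 has {2,3,4}; col 5 has {1,2,3,4}; region has {2,3,4} → only 5 remains.
(5,3) = 2 (sole candidate).
(1,3) = 5 (sole candidate).
(3,3) = 3 (sole candidate).
(4,3) = 1: row 4 has {2,3,4,5}; col 3 has {2,3,4,5}; region has {2,3,4,5} → only 1 remains.

34125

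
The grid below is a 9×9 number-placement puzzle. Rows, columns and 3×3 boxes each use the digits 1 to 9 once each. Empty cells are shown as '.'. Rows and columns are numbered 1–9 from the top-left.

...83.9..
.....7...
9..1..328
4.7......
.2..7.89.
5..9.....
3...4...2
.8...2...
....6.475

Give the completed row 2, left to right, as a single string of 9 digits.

r3c5 = 5: row 3 has {1,2,3,8,9}; col 5 has {3,4,6,7}; box has {1,3,7,8} → only 5 remains.
r9c4 = 3: row 9 has {4,5,6,7}; col 4 has {1,8,9}; box has {2,4,6} → only 3 remains.
r2c5 = 9: in row 2, 9 can only go here (every other open cell in that row sees a 9).
r8c5 = 1: row 8 has {2,8}; col 5 has {3,4,5,6,7,9}; box has {2,3,4,6} → only 1 remains.
r8c7 = 6: row 8 has {1,2,8}; col 7 has {3,4,8,9}; box has {2,4,5,7} → only 6 remains.
r8c8 = 3: row 8 has {1,2,6,8}; col 8 has {2,7,9}; box has {2,4,5,6,7} → only 3 remains.
r8c9 = 9: row 8 has {1,2,3,6,8}; col 9 has {2,5,8}; box has {2,3,4,5,6,7} → only 9 remains.
r7c7 = 1: row 7 has {2,3,4}; col 7 has {3,4,6,8,9}; box has {2,3,4,5,6,7,9} → only 1 remains.
r7c8 = 8: row 7 has {1,2,3,4}; col 8 has {2,3,7,9}; box has {1,2,3,4,5,6,7,9} → only 8 remains.
r8c1 = 7: row 8 has {1,2,3,6,8,9}; col 1 has {3,4,5,9}; box has {3,8} → only 7 remains.
r8c4 = 5: row 8 has {1,2,3,6,7,8,9}; col 4 has {1,3,8,9}; box has {1,2,3,4,6} → only 5 remains.
r2c7 = 5: row 2 has {7,9}; col 7 has {1,3,4,6,8,9}; box has {2,3,8,9} → only 5 remains.
r4c7 = 2: row 4 has {4,7}; col 7 has {1,3,4,5,6,8,9}; box has {8,9} → only 2 remains.
r6c7 = 7: row 6 has {5,9}; col 7 has {1,2,3,4,5,6,8,9}; box has {2,8,9} → only 7 remains.
r7c4 = 7: row 7 has {1,2,3,4,8}; col 4 has {1,3,5,8,9}; box has {1,2,3,4,5,6} → only 7 remains.
r7c6 = 9: row 7 has {1,2,3,4,7,8}; col 6 has {2,7}; box has {1,2,3,4,5,6,7} → only 9 remains.
r8c3 = 4: row 8 has {1,2,3,5,6,7,8,9}; col 3 has {7}; box has {3,7,8} → only 4 remains.
r9c6 = 8: row 9 has {3,4,5,6,7}; col 6 has {2,7,9}; box has {1,2,3,4,5,6,7,9} → only 8 remains.
r3c3 = 6: row 3 has {1,2,3,5,8,9}; col 3 has {4,7}; box has {9} → only 6 remains.
r3c6 = 4: row 3 has {1,2,3,5,6,8,9}; col 6 has {2,7,8,9}; box has {1,3,5,7,8,9} → only 4 remains.
r4c4 = 6: row 4 has {2,4,7}; col 4 has {1,3,5,7,8,9}; box has {7,9} → only 6 remains.
r4c5 = 8: row 4 has {2,4,6,7}; col 5 has {1,3,4,5,6,7,9}; box has {6,7,9} → only 8 remains.
r5c4 = 4: row 5 has {2,7,8,9}; col 4 has {1,3,5,6,7,8,9}; box has {6,7,8,9} → only 4 remains.
r6c5 = 2: row 6 has {5,7,9}; col 5 has {1,3,4,5,6,7,8,9}; box has {4,6,7,8,9} → only 2 remains.
r7c3 = 5: row 7 has {1,2,3,4,7,8,9}; col 3 has {4,6,7}; box has {3,4,7,8} → only 5 remains.
r1c6 = 6: row 1 has {3,8,9}; col 6 has {2,4,7,8,9}; box has {1,3,4,5,7,8,9} → only 6 remains.
r2c4 = 2: row 2 has {5,7,9}; col 4 has {1,3,4,5,6,7,8,9}; box has {1,3,4,5,6,7,8,9} → only 2 remains.
r3c2 = 7: row 3 has {1,2,3,4,5,6,8,9}; col 2 has {2,8}; box has {6,9} → only 7 remains.
r7c2 = 6: row 7 has {1,2,3,4,5,7,8,9}; col 2 has {2,7,8}; box has {3,4,5,7,8} → only 6 remains.
r1c2 = 5: in row 1, 5 can only go here (every other open cell in that row sees a 5).
r1c9 = 7: in row 1, 7 can only go here (every other open cell in that row sees a 7).
r1c8 = 4: in row 1, 4 can only go here (every other open cell in that row sees a 4).
r2c2 = 4: in row 2, 4 can only go here (every other open cell in that row sees a 4).
r2c3 = 3: in row 2, 3 can only go here (every other open cell in that row sees a 3).
r5c3 = 1: row 5 has {2,4,7,8,9}; col 3 has {3,4,5,6,7}; box has {2,4,5,7} → only 1 remains.
r6c2 = 3: row 6 has {2,5,7,9}; col 2 has {2,4,5,6,7,8}; box has {1,2,4,5,7} → only 3 remains.
r6c3 = 8: row 6 has {2,3,5,7,9}; col 3 has {1,3,4,5,6,7}; box has {1,2,3,4,5,7} → only 8 remains.
r6c6 = 1: row 6 has {2,3,5,7,8,9}; col 6 has {2,4,6,7,8,9}; box has {2,4,6,7,8,9} → only 1 remains.
r6c8 = 6: row 6 has {1,2,3,5,7,8,9}; col 8 has {2,3,4,7,8,9}; box has {2,7,8,9} → only 6 remains.
r6c9 = 4: row 6 has {1,2,3,5,6,7,8,9}; col 9 has {2,5,7,8,9}; box has {2,6,7,8,9} → only 4 remains.
r1c3 = 2: row 1 has {3,4,5,6,7,8,9}; col 3 has {1,3,4,5,6,7,8}; box has {3,4,5,6,7,9} → only 2 remains.
r2c8 = 1: row 2 has {2,3,4,5,7,9}; col 8 has {2,3,4,6,7,8,9}; box has {2,3,4,5,7,8,9} → only 1 remains.
r2c9 = 6: row 2 has {1,2,3,4,5,7,9}; col 9 has {2,4,5,7,8,9}; box has {1,2,3,4,5,7,8,9} → only 6 remains.
r4c2 = 9: row 4 has {2,4,6,7,8}; col 2 has {2,3,4,5,6,7,8}; box has {1,2,3,4,5,7,8} → only 9 remains.
r4c8 = 5: row 4 has {2,4,6,7,8,9}; col 8 has {1,2,3,4,6,7,8,9}; box has {2,4,6,7,8,9} → only 5 remains.
r5c1 = 6: row 5 has {1,2,4,7,8,9}; col 1 has {3,4,5,7,9}; box has {1,2,3,4,5,7,8,9} → only 6 remains.
r5c9 = 3: row 5 has {1,2,4,6,7,8,9}; col 9 has {2,4,5,6,7,8,9}; box has {2,4,5,6,7,8,9} → only 3 remains.
r9c2 = 1: row 9 has {3,4,5,6,7,8}; col 2 has {2,3,4,5,6,7,8,9}; box has {3,4,5,6,7,8} → only 1 remains.
r9c3 = 9: row 9 has {1,3,4,5,6,7,8}; col 3 has {1,2,3,4,5,6,7,8}; box has {1,3,4,5,6,7,8} → only 9 remains.
r1c1 = 1: row 1 has {2,3,4,5,6,7,8,9}; col 1 has {3,4,5,6,7,9}; box has {2,3,4,5,6,7,9} → only 1 remains.
r2c1 = 8: row 2 has {1,2,3,4,5,6,7,9}; col 1 has {1,3,4,5,6,7,9}; box has {1,2,3,4,5,6,7,9} → only 8 remains.

843297516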